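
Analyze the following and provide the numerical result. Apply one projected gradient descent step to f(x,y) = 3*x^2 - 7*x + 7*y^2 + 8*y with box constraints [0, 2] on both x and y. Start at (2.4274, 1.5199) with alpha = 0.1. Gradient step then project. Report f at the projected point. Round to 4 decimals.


Step 1: Compute gradient at (2.4274, 1.5199).
grad_x = 2*3*2.4274 - 7 = 7.5644
grad_y = 2*7*1.5199 + 8 = 29.2786
Step 2: Gradient step.
x_raw = 2.4274 - 0.1*7.5644 = 1.671
y_raw = 1.5199 - 0.1*29.2786 = -1.408
Step 3: Project onto [0, 2].
x_proj = clip(1.671) = 1.671
y_proj = clip(-1.408) = 0.0
Step 4: Evaluate f.
f(1.671, 0.0) = -3.3204


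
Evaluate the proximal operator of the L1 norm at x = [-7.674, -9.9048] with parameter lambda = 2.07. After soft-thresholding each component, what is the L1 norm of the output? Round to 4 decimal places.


Soft-thresholding with lambda = 2.07:
prox(-7.674) = sign(-7.674)*max(|-7.674| - 2.07, 0) = -5.604
prox(-9.9048) = sign(-9.9048)*max(|-9.9048| - 2.07, 0) = -7.8348
prox(x) = [-5.604, -7.8348]
||prox(x)||_1 = 5.604 + 7.8348 = 13.4388


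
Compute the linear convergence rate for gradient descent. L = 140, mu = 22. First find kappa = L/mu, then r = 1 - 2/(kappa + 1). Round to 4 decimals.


Step 1: Compute the condition number.
kappa = L/mu = 140/22 = 6.3636
Step 2: Compute the convergence rate.
r = 1 - 2/(kappa + 1) = 1 - 2*mu/(L + mu) = (L - mu)/(L + mu) = 118/162 = 0.7284


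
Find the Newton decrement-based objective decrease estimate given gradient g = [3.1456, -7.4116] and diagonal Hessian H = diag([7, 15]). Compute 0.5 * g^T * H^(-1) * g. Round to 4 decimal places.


Step 1: H is diagonal, so H^(-1) * g = [0.4494, -0.4941].
Step 2: g^T H^(-1) g = sum_i g_i^2 / H_ii
  = (3.1456)^2/7 + (-7.4116)^2/15
  = 1.4135 + 3.6621 = 5.0757
Step 3: Objective decrease = 0.5 * g^T H^(-1) g = 2.5378


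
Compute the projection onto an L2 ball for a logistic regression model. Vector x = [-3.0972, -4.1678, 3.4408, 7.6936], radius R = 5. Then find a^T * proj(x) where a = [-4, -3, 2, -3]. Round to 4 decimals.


Step 1: Compute ||x|| (intermediates to 6 decimals).
||x|| = sqrt((-3.0972)^2 + (-4.1678)^2 + 3.4408^2 + 7.6936^2) = 9.899181
Step 2: Project.
Since ||x|| > R, scale = R/||x|| = 5/9.899181 = 0.505092, proj(x) = scale * x
proj(x) = [-1.564371, -2.105122, 1.737921, 3.885976]
Step 3: Dot product.
a^T * proj(x) = -4*(-1.564371) - 3*(-2.105122) + 2*1.737921 - 3*3.885976 = 4.3908


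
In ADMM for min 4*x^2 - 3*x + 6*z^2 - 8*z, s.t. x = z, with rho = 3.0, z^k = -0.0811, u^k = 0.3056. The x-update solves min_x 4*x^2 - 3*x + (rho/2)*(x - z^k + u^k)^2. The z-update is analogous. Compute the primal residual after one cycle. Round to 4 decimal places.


ADMM iteration with rho = 3.0, z^k = -0.0811, u^k = 0.3056
Step 1: x-update.
Minimize 4*x^2 - 3*x + (3.0/2)*(x + 0.0811 + 0.3056)^2
FOC: (2*4 + 3.0)*x = 3 + 3.0*(-0.0811 - 0.3056)
x^{k+1} = 0.1673
Step 2: z-update.
Minimize 6*z^2 - 8*z + (3.0/2)*(0.1673 - z + 0.3056)^2
FOC: (2*6 + 3.0)*z = 8 + 3.0*(0.1673 + 0.3056)
z^{k+1} = 0.6279
Step 3: u-update.
u^{k+1} = 0.3056 + 0.1673 - 0.6279 = -0.155
Step 4: Primal residual = |0.1673 - 0.6279| = 0.4606


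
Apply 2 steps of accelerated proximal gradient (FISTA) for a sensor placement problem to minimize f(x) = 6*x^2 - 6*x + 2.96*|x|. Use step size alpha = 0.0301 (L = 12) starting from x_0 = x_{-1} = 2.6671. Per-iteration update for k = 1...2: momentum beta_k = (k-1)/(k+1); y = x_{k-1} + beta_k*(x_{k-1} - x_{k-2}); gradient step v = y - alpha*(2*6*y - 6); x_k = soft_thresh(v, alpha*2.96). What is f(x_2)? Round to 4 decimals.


FISTA on f(x) = 6*x^2 - 6*x + 2.96*|x|
L = 12, alpha = 0.0301
Iteration 1: beta = 0.0, y = 2.6671 + 0.0*(2.6671 - 2.6671) = 2.6671
  grad(y) = 26.0052, v = y - alpha*grad = 1.8843
  prox(v) = soft_thresh(1.8843, 0.0891) = 1.7952
Iteration 2: beta = 0.3333, y = 1.7952 + 0.3333*(1.7952 - 2.6671) = 1.5046
  grad(y) = 12.0556, v = y - alpha*grad = 1.1418
  prox(v) = soft_thresh(1.1418, 0.0891) = 1.0527
f(x_2) = 6*1.0527^2 - 6*1.0527 + 2.96*|1.0527| = 3.4485


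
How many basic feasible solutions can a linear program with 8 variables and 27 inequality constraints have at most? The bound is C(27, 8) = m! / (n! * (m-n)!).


Each vertex corresponds to some choice of n active constraints out of m, so the number of vertices is at most C(m, n) = m! / (n!(m-n)!).
m = 27, n = 8
Numerator: 27 * 26 * 25 * 24 * 23 * 22 * 21 * 20
Denominator: 8! = 40320
C(27, 8) = 2220075


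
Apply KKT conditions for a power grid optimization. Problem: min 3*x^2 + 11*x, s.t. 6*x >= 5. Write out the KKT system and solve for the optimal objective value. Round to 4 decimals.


Step 1: Try lambda = 0 (constraint inactive).
x_unc = -11/(2*3) = -1.8333
Check: 6*-1.8333 = -10.9998 < 5 -- violated!
Step 2: Constraint must be active: 6*x = 5
x* = 5/6 = 0.8333 (rounded; the exact value 5/6 is used below)
lambda = (2*3*(5/6) + 11)/6 = 2.6667
Step 3: Compute optimal value.
f(x*) = 3*(5/6)^2 + 11*(5/6) = 11.25


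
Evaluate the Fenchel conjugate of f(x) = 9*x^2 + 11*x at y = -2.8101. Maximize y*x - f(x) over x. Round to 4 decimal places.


f*(y) = sup_x {y*x - a*x^2 - b*x} = sup_x {(y-b)*x - a*x^2}
FOC: (y - b) - 2a*x = 0 => x* = (y - b)/(2a)
x* = (-2.8101 - 11)/(2*9) = -0.7672
f*(-2.8101) = (y-b)^2/(4a) = (-2.8101 - 11)^2/(4*9)
= 190.7189/36 = 5.2977


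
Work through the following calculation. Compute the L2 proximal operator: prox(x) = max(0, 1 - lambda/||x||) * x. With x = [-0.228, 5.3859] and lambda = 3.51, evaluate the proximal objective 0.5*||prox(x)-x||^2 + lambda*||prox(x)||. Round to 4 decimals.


Step 1: Compute ||x||.
||x|| = 5.3907
Step 2: Compute scaling factor.
scale = max(0, 1 - 3.51/5.3907) = 0.3489
Step 3: prox(x) = [-0.0795, 1.879]
||prox(x)|| = 1.8807
Step 4: Proximal objective.
0.5*||prox-x||^2 = 6.1601
lambda*||prox|| = 6.6013
Total = 12.7614


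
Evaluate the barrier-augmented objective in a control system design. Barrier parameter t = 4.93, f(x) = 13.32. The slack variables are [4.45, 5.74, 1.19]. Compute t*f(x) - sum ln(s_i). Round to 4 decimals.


Step 1: Compute log-barrier.
ln values: [1.4929, 1.7475, 0.174]
phi = -(1.4929 + 1.7475 + 0.174) = -3.4143
Step 2: Compute augmented objective.
t*f(x) = 4.93*13.32 = 65.6676
Total = 65.6676 - 3.4143 = 62.2533


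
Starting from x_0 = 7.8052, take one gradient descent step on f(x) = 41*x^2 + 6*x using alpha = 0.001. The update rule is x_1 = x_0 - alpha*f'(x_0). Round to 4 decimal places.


We compute the gradient at x_0 and apply the update.
f'(x) = 82*x + 6
f'(7.8052) = 82*7.8052 + 6 = 646.0264
x_1 = 7.8052 - 0.001*646.0264 = 7.1592


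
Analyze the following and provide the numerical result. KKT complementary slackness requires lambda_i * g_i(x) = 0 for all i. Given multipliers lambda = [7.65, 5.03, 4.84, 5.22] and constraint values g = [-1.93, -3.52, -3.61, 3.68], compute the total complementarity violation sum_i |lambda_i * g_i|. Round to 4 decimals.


KKT complementary slackness check:
lambda_1 * g_1 = 7.65 * -1.93 = -14.7645
lambda_2 * g_2 = 5.03 * -3.52 = -17.7056
lambda_3 * g_3 = 4.84 * -3.61 = -17.4724
lambda_4 * g_4 = 5.22 * 3.68 = 19.2096
Total violation = 14.7645 + 17.7056 + 17.4724 + 19.2096 = 69.1521


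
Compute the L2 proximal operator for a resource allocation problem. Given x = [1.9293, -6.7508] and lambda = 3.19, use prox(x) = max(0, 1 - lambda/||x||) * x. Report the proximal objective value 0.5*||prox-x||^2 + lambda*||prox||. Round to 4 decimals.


Step 1: Compute ||x||.
||x|| = 7.0211
Step 2: Compute scaling factor.
scale = max(0, 1 - 3.19/7.0211) = 0.5457
Step 3: prox(x) = [1.0527, -3.6836]
||prox(x)|| = 3.8311
Step 4: Proximal objective.
0.5*||prox-x||^2 = 5.0881
lambda*||prox|| = 12.2212
Total = 17.3092


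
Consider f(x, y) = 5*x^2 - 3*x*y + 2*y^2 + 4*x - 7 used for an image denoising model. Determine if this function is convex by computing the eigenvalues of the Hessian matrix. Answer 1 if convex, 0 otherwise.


The Hessian of f(x,y) = 5*x^2 - 3*x*y + 2*y^2 + 4*x - 7 is:
H = [[10, -3], [-3, 4]]
Trace = 10 + 4 = 14
Determinant = 10*4 - (-3)^2 = 31
Discriminant = (14)^2 - 4*31 = 72.0
Eigenvalues: lambda_1 = 2.7574, lambda_2 = 11.2426
The function is convex.

1


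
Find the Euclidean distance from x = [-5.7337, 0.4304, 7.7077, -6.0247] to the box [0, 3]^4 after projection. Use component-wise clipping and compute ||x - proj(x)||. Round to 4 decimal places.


Project each component onto [0, 3].
clip(-5.7337) = 0.0, clip(0.4304) = 0.4304, clip(7.7077) = 3.0, clip(-6.0247) = 0.0
Projection = [0.0, 0.4304, 3.0, 0.0]
Squared diffs: [32.8753, 0.0, 22.1624, 36.297]
Distance = sqrt(91.3347) = 9.5569


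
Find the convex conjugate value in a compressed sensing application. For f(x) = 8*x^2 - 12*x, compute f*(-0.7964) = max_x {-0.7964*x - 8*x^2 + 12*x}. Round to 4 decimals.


f*(y) = sup_x {y*x - a*x^2 - b*x} = sup_x {(y-b)*x - a*x^2}
FOC: (y - b) - 2a*x = 0 => x* = (y - b)/(2a)
x* = (-0.7964 + 12)/(2*8) = 0.7002
f*(-0.7964) = (y-b)^2/(4a) = (-0.7964 + 12)^2/(4*8)
= 125.5207/32 = 3.9225


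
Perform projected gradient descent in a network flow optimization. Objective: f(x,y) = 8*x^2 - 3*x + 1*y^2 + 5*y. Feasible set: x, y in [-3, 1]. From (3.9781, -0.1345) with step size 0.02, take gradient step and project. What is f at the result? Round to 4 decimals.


Step 1: Compute gradient at (3.9781, -0.1345).
grad_x = 2*8*3.9781 - 3 = 60.6496
grad_y = 2*1*-0.1345 + 5 = 4.731
Step 2: Gradient step.
x_raw = 3.9781 - 0.02*60.6496 = 2.7651
y_raw = -0.1345 - 0.02*4.731 = -0.2291
Step 3: Project onto [-3, 1].
x_proj = clip(2.7651) = 1.0
y_proj = clip(-0.2291) = -0.2291
Step 4: Evaluate f.
f(1.0, -0.2291) = 3.9069


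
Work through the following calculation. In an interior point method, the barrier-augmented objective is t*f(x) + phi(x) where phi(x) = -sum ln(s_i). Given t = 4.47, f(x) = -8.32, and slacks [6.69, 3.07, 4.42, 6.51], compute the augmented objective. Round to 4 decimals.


Step 1: Compute log-barrier.
ln values: [1.9006, 1.1217, 1.4861, 1.8733]
phi = -(1.9006 + 1.1217 + 1.4861 + 1.8733) = -6.3818
Step 2: Compute augmented objective.
t*f(x) = 4.47*-8.32 = -37.1904
Total = -37.1904 - 6.3818 = -43.5722


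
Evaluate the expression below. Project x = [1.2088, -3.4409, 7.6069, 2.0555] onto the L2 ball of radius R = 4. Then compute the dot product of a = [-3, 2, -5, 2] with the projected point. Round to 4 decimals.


Step 1: Compute ||x|| (intermediates to 6 decimals).
||x|| = sqrt(1.2088^2 + (-3.4409)^2 + 7.6069^2 + 2.0555^2) = 8.682799
Step 2: Project.
Since ||x|| > R, scale = R/||x|| = 4/8.682799 = 0.460681, proj(x) = scale * x
proj(x) = [0.556871, -1.585157, 3.504354, 0.94693]
Step 3: Dot product.
a^T * proj(x) = -3*0.556871 + 2*(-1.585157) - 5*3.504354 + 2*0.94693 = -20.4688


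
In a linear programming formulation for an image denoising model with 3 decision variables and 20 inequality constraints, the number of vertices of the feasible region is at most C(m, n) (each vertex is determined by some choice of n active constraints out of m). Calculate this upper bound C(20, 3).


Each vertex corresponds to some choice of n active constraints out of m, so the number of vertices is at most C(m, n) = m! / (n!(m-n)!).
m = 20, n = 3
Numerator: 20 * 19 * 18
Denominator: 3! = 6
C(20, 3) = 1140


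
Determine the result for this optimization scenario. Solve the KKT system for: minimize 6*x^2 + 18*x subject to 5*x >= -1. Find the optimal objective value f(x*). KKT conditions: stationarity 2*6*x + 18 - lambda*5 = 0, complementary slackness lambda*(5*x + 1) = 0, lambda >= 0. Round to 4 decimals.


Step 1: Try lambda = 0 (constraint inactive).
x_unc = -18/(2*6) = -1.5
Check: 5*-1.5 = -7.5 < -1 -- violated!
Step 2: Constraint must be active: 5*x = -1
x* = -1/5 = -0.2
lambda = (2*6*(-0.2) + 18)/5 = 3.12
Step 3: Compute optimal value.
f(x*) = 6*(-0.2)^2 + 18*(-0.2) = -3.36


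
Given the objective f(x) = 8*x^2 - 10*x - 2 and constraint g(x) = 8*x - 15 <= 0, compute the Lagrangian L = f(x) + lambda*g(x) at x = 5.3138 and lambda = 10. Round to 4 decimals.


Step 1: Evaluate f(x).
f(5.3138) = 8*5.3138^2 - 10*5.3138 - 2 = 170.7538
Step 2: Evaluate g(x).
g(5.3138) = 8*5.3138 - 15 = 27.5104
Step 3: Compute Lagrangian.
L = 170.7538 + 10*27.5104 = 445.8578


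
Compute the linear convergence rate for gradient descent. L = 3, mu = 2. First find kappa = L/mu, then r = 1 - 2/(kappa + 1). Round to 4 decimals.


Step 1: Compute the condition number.
kappa = L/mu = 3/2 = 1.5
Step 2: Compute the convergence rate.
r = 1 - 2/(kappa + 1) = 1 - 2*mu/(L + mu) = (L - mu)/(L + mu) = 1/5 = 0.2


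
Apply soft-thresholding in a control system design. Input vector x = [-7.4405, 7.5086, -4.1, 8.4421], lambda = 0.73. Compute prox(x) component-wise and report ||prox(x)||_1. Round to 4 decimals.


Soft-thresholding with lambda = 0.73:
prox(-7.4405) = sign(-7.4405)*max(|-7.4405| - 0.73, 0) = -6.7105
prox(7.5086) = sign(7.5086)*max(|7.5086| - 0.73, 0) = 6.7786
prox(-4.1) = sign(-4.1)*max(|-4.1| - 0.73, 0) = -3.37
prox(8.4421) = sign(8.4421)*max(|8.4421| - 0.73, 0) = 7.7121
prox(x) = [-6.7105, 6.7786, -3.37, 7.7121]
||prox(x)||_1 = 6.7105 + 6.7786 + 3.37 + 7.7121 = 24.5712


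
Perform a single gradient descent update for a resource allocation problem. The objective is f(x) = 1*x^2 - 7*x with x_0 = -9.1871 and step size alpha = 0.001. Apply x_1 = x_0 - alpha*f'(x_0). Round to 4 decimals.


We compute the gradient at x_0 and apply the update.
f'(x) = 2*x - 7
f'(-9.1871) = 2*-9.1871 - 7 = -25.3742
x_1 = -9.1871 - 0.001*-25.3742 = -9.1617


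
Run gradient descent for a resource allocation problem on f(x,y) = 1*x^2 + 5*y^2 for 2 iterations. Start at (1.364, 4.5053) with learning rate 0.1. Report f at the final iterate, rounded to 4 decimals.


Gradient descent on f(x,y) = 1*x^2 + 5*y^2.
Starting point: (1.364, 4.5053), alpha = 0.1
Step 1: grad_x = 2*1*1.364 = 2.728, grad_y = 2*5*4.5053 = 45.053
  x_1 = 1.364 - 0.1*2.728 = 1.0912
  y_1 = 4.5053 - 0.1*45.053 = 0.0
Step 2: grad_x = 2*1*1.0912 = 2.1824, grad_y = 2*5*0.0 = 0.0
  x_2 = 1.0912 - 0.1*2.1824 = 0.873
  y_2 = 0.0 - 0.1*0.0 = 0.0
f(0.873, 0.0) = 1*0.873^2 + 5*0.0^2 = 0.7621


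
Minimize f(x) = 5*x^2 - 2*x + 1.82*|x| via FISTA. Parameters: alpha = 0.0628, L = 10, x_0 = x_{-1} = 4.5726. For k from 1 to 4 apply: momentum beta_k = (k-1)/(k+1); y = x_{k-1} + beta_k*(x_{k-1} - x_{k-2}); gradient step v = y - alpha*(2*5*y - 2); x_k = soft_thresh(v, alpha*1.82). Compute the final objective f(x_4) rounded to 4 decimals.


FISTA on f(x) = 5*x^2 - 2*x + 1.82*|x|
L = 10, alpha = 0.0628
Iteration 1: beta = 0.0, y = 4.5726 + 0.0*(4.5726 - 4.5726) = 4.5726
  grad(y) = 43.726, v = y - alpha*grad = 1.8266
  prox(v) = soft_thresh(1.8266, 0.1143) = 1.7123
Iteration 2: beta = 0.3333, y = 1.7123 + 0.3333*(1.7123 - 4.5726) = 0.7589
  grad(y) = 5.5888, v = y - alpha*grad = 0.4079
  prox(v) = soft_thresh(0.4079, 0.1143) = 0.2936
Iteration 3: beta = 0.5, y = 0.2936 + 0.5*(0.2936 - 1.7123) = -0.4157
  grad(y) = -6.1574, v = y - alpha*grad = -0.0291
  prox(v) = soft_thresh(-0.0291, 0.1143) = 0.0
Iteration 4: beta = 0.6, y = 0.0 + 0.6*(0.0 - 0.2936) = -0.1762
  grad(y) = -3.7616, v = y - alpha*grad = 0.0601
  prox(v) = soft_thresh(0.0601, 0.1143) = 0.0
f(x_4) = 5*0.0^2 - 2*0.0 + 1.82*|0.0| = 0.0


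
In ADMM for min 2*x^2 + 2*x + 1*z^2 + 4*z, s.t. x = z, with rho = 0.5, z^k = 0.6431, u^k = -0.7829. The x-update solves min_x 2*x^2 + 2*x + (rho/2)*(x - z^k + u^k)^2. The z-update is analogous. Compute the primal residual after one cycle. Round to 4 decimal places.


ADMM iteration with rho = 0.5, z^k = 0.6431, u^k = -0.7829
Step 1: x-update.
Minimize 2*x^2 + 2*x + (0.5/2)*(x - 0.6431 - 0.7829)^2
FOC: (2*2 + 0.5)*x = -2 + 0.5*(0.6431 + 0.7829)
x^{k+1} = -0.286
Step 2: z-update.
Minimize 1*z^2 + 4*z + (0.5/2)*(-0.286 - z - 0.7829)^2
FOC: (2*1 + 0.5)*z = -4 + 0.5*(-0.286 - 0.7829)
z^{k+1} = -1.8138
Step 3: u-update.
u^{k+1} = -0.7829 - 0.286 + 1.8138 = 0.7449
Step 4: Primal residual = |-0.286 + 1.8138| = 1.5278


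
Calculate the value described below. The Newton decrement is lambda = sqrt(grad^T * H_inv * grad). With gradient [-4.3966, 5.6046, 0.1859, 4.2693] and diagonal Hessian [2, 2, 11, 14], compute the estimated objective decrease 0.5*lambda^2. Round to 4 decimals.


Step 1: H is diagonal, so H^(-1) * g = [-2.1983, 2.8023, 0.0169, 0.305].
Step 2: g^T H^(-1) g = sum_i g_i^2 / H_ii
  = (-4.3966)^2/2 + (5.6046)^2/2 + (0.1859)^2/11 + (4.2693)^2/14
  = 9.665 + 15.7058 + 0.0031 + 1.3019 = 26.6759
Step 3: Objective decrease = 0.5 * g^T H^(-1) g = 13.3379


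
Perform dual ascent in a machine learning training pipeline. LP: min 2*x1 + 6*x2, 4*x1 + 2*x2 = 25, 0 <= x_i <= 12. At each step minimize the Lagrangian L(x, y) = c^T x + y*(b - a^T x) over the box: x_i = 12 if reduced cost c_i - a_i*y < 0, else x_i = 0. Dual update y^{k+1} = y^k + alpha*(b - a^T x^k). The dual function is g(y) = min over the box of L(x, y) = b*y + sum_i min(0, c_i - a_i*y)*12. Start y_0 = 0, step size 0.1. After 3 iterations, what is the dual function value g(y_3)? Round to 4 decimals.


Dual ascent for LP: min 2*x1 + 6*x2, 4*x1 + 2*x2 = 25, 0 <= x_i <= 12
Step 1: y^k = 0.0, reduced costs: (2.0, 6.0)
  x^k = (0.0, 0.0), subgradient = b - a^T x = 25.0
  y^{k+1} = 0.0 + 0.1*25.0 = 2.5
Step 2: y^k = 2.5, reduced costs: (-8.0, 1.0)
  x^k = (12.0, 0.0), subgradient = b - a^T x = -23.0
  y^{k+1} = 2.5 + 0.1*-23.0 = 0.2
Step 3: y^k = 0.2, reduced costs: (1.2, 5.6)
  x^k = (0.0, 0.0), subgradient = b - a^T x = 25.0
  y^{k+1} = 0.2 + 0.1*25.0 = 2.7
Dual objective at y_3 = 2.7: reduced costs (-8.8, 0.6), box minimizer x = (12.0, 0.0)
g(y_3) = b*y + (c1 - a1*y)*x1 + (c2 - a2*y)*x2 = 25*2.7 + (-8.8)*12.0 + 0.6*0.0 = 67.5 - 105.6 + 0.0 = -38.1


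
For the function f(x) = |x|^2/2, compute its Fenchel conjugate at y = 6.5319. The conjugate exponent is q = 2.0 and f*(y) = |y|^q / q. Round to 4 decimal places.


The conjugate exponent q satisfies 1/p + 1/q = 1.
p = 2, so q = 2/(2 - 1) = 2.0
|y|^q = 6.5319^2.0 = 42.6657
f*(6.5319) = 42.6657 / 2.0 = 21.3329


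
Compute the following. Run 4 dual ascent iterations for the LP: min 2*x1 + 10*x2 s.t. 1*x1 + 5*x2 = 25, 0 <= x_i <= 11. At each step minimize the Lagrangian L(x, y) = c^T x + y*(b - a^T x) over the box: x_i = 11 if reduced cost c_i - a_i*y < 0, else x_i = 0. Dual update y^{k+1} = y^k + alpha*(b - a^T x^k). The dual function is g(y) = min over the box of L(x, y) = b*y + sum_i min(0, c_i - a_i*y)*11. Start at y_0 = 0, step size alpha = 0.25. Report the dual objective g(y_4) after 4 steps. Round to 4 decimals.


Dual ascent for LP: min 2*x1 + 10*x2, 1*x1 + 5*x2 = 25, 0 <= x_i <= 11
Step 1: y^k = 0.0, reduced costs: (2.0, 10.0)
  x^k = (0.0, 0.0), subgradient = b - a^T x = 25.0
  y^{k+1} = 0.0 + 0.25*25.0 = 6.25
Step 2: y^k = 6.25, reduced costs: (-4.25, -21.25)
  x^k = (11.0, 11.0), subgradient = b - a^T x = -41.0
  y^{k+1} = 6.25 + 0.25*-41.0 = -4.0
Step 3: y^k = -4.0, reduced costs: (6.0, 30.0)
  x^k = (0.0, 0.0), subgradient = b - a^T x = 25.0
  y^{k+1} = -4.0 + 0.25*25.0 = 2.25
Step 4: y^k = 2.25, reduced costs: (-0.25, -1.25)
  x^k = (11.0, 11.0), subgradient = b - a^T x = -41.0
  y^{k+1} = 2.25 + 0.25*-41.0 = -8.0
Dual objective at y_4 = -8.0: reduced costs (10.0, 50.0), box minimizer x = (0.0, 0.0)
g(y_4) = b*y + (c1 - a1*y)*x1 + (c2 - a2*y)*x2 = 25*(-8.0) + 10.0*0.0 + 50.0*0.0 = -200.0 + 0.0 + 0.0 = -200.0


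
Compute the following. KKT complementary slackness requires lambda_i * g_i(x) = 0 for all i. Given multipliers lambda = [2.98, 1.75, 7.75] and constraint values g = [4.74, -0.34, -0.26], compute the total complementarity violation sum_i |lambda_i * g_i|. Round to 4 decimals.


KKT complementary slackness check:
lambda_1 * g_1 = 2.98 * 4.74 = 14.1252
lambda_2 * g_2 = 1.75 * -0.34 = -0.595
lambda_3 * g_3 = 7.75 * -0.26 = -2.015
Total violation = 14.1252 + 0.595 + 2.015 = 16.7352


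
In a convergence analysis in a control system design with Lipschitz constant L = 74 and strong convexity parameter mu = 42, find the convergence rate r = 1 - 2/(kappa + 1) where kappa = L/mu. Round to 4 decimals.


Step 1: Compute the condition number.
kappa = L/mu = 74/42 = 1.7619
Step 2: Compute the convergence rate.
r = 1 - 2/(kappa + 1) = 1 - 2*mu/(L + mu) = (L - mu)/(L + mu) = 32/116 = 0.2759


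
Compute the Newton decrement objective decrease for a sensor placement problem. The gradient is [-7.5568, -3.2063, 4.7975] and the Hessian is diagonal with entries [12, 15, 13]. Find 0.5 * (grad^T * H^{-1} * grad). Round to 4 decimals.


Step 1: H is diagonal, so H^(-1) * g = [-0.6297, -0.2138, 0.369].
Step 2: g^T H^(-1) g = sum_i g_i^2 / H_ii
  = (-7.5568)^2/12 + (-3.2063)^2/15 + (4.7975)^2/13
  = 4.7588 + 0.6854 + 1.7705 = 7.2146
Step 3: Objective decrease = 0.5 * g^T H^(-1) g = 3.6073


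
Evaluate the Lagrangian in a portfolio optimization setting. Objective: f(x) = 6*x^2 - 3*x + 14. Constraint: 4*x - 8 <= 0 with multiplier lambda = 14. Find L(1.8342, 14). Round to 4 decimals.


Step 1: Evaluate f(x).
f(1.8342) = 6*1.8342^2 - 3*1.8342 + 14 = 28.6831
Step 2: Evaluate g(x).
g(1.8342) = 4*1.8342 - 8 = -0.6632
Step 3: Compute Lagrangian.
L = 28.6831 + 14*-0.6632 = 19.3983


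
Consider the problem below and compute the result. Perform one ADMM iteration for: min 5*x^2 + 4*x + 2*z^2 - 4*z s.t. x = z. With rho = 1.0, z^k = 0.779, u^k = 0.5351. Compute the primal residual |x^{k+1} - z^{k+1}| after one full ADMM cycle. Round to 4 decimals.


ADMM iteration with rho = 1.0, z^k = 0.779, u^k = 0.5351
Step 1: x-update.
Minimize 5*x^2 + 4*x + (1.0/2)*(x - 0.779 + 0.5351)^2
FOC: (2*5 + 1.0)*x = -4 + 1.0*(0.779 - 0.5351)
x^{k+1} = -0.3415
Step 2: z-update.
Minimize 2*z^2 - 4*z + (1.0/2)*(-0.3415 - z + 0.5351)^2
FOC: (2*2 + 1.0)*z = 4 + 1.0*(-0.3415 + 0.5351)
z^{k+1} = 0.8387
Step 3: u-update.
u^{k+1} = 0.5351 - 0.3415 - 0.8387 = -0.6451
Step 4: Primal residual = |-0.3415 - 0.8387| = 1.1802


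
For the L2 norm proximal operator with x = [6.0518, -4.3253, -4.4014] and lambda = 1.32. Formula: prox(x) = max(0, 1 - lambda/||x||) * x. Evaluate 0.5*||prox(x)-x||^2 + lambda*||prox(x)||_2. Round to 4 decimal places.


Step 1: Compute ||x||.
||x|| = 8.6432
Step 2: Compute scaling factor.
scale = max(0, 1 - 1.32/8.6432) = 0.8473
Step 3: prox(x) = [5.1276, -3.6647, -3.7292]
||prox(x)|| = 7.3232
Step 4: Proximal objective.
0.5*||prox-x||^2 = 0.8712
lambda*||prox|| = 9.6666
Total = 10.5378


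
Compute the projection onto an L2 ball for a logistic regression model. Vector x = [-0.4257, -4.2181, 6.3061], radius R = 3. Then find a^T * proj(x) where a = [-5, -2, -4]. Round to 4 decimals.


Step 1: Compute ||x|| (intermediates to 6 decimals).
||x|| = sqrt((-0.4257)^2 + (-4.2181)^2 + 6.3061^2) = 7.598716
Step 2: Project.
Since ||x|| > R, scale = R/||x|| = 3/7.598716 = 0.394804, proj(x) = scale * x
proj(x) = [-0.168068, -1.665323, 2.489674]
Step 3: Dot product.
a^T * proj(x) = -5*(-0.168068) - 2*(-1.665323) - 4*2.489674 = -5.7877


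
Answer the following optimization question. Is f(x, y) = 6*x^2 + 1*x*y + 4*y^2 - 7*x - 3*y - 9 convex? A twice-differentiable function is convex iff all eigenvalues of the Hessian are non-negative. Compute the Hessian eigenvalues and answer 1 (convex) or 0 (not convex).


The Hessian of f(x,y) = 6*x^2 + 1*x*y + 4*y^2 - 7*x - 3*y - 9 is:
H = [[12, 1], [1, 8]]
Trace = 12 + 8 = 20
Determinant = 12*8 - (1)^2 = 95
Discriminant = (20)^2 - 4*95 = 20.0
Eigenvalues: lambda_1 = 7.7639, lambda_2 = 12.2361
The function is convex.

1


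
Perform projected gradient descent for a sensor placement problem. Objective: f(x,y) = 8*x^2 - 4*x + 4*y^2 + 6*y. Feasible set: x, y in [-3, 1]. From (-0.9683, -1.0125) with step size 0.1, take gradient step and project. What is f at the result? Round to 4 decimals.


Step 1: Compute gradient at (-0.9683, -1.0125).
grad_x = 2*8*-0.9683 - 4 = -19.4928
grad_y = 2*4*-1.0125 + 6 = -2.1
Step 2: Gradient step.
x_raw = -0.9683 - 0.1*-19.4928 = 0.981
y_raw = -1.0125 - 0.1*-2.1 = -0.8025
Step 3: Project onto [-3, 1].
x_proj = clip(0.981) = 0.981
y_proj = clip(-0.8025) = -0.8025
Step 4: Evaluate f.
f(0.981, -0.8025) = 1.5357


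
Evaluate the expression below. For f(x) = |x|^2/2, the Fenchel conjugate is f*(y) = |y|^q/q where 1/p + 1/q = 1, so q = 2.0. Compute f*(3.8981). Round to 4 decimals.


The conjugate exponent q satisfies 1/p + 1/q = 1.
p = 2, so q = 2/(2 - 1) = 2.0
|y|^q = 3.8981^2.0 = 15.1952
f*(3.8981) = 15.1952 / 2.0 = 7.5976


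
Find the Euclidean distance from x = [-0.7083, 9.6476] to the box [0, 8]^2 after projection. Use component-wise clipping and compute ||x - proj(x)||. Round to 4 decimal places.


Project each component onto [0, 8].
clip(-0.7083) = 0.0, clip(9.6476) = 8.0
Projection = [0.0, 8.0]
Squared diffs: [0.5017, 2.7146]
Distance = sqrt(3.2163) = 1.7934


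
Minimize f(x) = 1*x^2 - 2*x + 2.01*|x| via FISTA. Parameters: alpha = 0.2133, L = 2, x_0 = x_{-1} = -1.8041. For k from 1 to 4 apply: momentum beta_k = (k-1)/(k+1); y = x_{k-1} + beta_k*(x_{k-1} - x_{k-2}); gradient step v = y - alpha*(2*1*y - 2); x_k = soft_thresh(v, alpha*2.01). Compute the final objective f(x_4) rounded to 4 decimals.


FISTA on f(x) = 1*x^2 - 2*x + 2.01*|x|
L = 2, alpha = 0.2133
Iteration 1: beta = 0.0, y = -1.8041 + 0.0*(-1.8041 + 1.8041) = -1.8041
  grad(y) = -5.6082, v = y - alpha*grad = -0.6079
  prox(v) = soft_thresh(-0.6079, 0.4287) = -0.1791
Iteration 2: beta = 0.3333, y = -0.1791 + 0.3333*(-0.1791 + 1.8041) = 0.3625
  grad(y) = -1.275, v = y - alpha*grad = 0.6345
  prox(v) = soft_thresh(0.6345, 0.4287) = 0.2057
Iteration 3: beta = 0.5, y = 0.2057 + 0.5*(0.2057 + 0.1791) = 0.3982
  grad(y) = -1.2037, v = y - alpha*grad = 0.6549
  prox(v) = soft_thresh(0.6549, 0.4287) = 0.2262
Iteration 4: beta = 0.6, y = 0.2262 + 0.6*(0.2262 - 0.2057) = 0.2384
  grad(y) = -1.5231, v = y - alpha*grad = 0.5633
  prox(v) = soft_thresh(0.5633, 0.4287) = 0.1346
f(x_4) = 1*0.1346^2 - 2*0.1346 + 2.01*|0.1346| = 0.0195


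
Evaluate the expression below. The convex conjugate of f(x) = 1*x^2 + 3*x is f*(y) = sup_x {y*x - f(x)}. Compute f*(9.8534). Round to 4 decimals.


f*(y) = sup_x {y*x - a*x^2 - b*x} = sup_x {(y-b)*x - a*x^2}
FOC: (y - b) - 2a*x = 0 => x* = (y - b)/(2a)
x* = (9.8534 - 3)/(2*1) = 3.4267
f*(9.8534) = (y-b)^2/(4a) = (9.8534 - 3)^2/(4*1)
= 46.9691/4 = 11.7423


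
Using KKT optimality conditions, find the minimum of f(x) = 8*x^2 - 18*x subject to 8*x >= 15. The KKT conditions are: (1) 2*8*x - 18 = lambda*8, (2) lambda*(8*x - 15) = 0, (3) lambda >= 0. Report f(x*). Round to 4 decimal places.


Step 1: Try lambda = 0 (constraint inactive).
x_unc = 18/(2*8) = 1.125
Check: 8*1.125 = 9.0 < 15 -- violated!
Step 2: Constraint must be active: 8*x = 15
x* = 15/8 = 1.875
lambda = (2*8*1.875 - 18)/8 = 1.5
Step 3: Compute optimal value.
f(x*) = 8*1.875^2 - 18*1.875 = -5.625


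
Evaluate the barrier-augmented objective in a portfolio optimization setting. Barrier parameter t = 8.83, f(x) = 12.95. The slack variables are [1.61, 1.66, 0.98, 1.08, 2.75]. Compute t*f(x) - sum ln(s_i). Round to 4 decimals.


Step 1: Compute log-barrier.
ln values: [0.4762, 0.5068, -0.0202, 0.077, 1.0116]
phi = -(0.4762 + 0.5068 - 0.0202 + 0.077 + 1.0116) = -2.0514
Step 2: Compute augmented objective.
t*f(x) = 8.83*12.95 = 114.3485
Total = 114.3485 - 2.0514 = 112.2971


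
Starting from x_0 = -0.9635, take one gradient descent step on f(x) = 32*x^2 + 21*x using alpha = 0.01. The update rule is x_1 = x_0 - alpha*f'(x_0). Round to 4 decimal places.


We compute the gradient at x_0 and apply the update.
f'(x) = 64*x + 21
f'(-0.9635) = 64*-0.9635 + 21 = -40.664
x_1 = -0.9635 - 0.01*-40.664 = -0.5569


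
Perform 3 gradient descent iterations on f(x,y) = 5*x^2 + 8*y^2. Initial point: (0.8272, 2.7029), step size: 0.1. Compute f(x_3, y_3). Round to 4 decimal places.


Gradient descent on f(x,y) = 5*x^2 + 8*y^2.
Starting point: (0.8272, 2.7029), alpha = 0.1
Step 1: grad_x = 2*5*0.8272 = 8.272, grad_y = 2*8*2.7029 = 43.2464
  x_1 = 0.8272 - 0.1*8.272 = 0.0
  y_1 = 2.7029 - 0.1*43.2464 = -1.6217
Step 2: grad_x = 2*5*0.0 = 0.0, grad_y = 2*8*-1.6217 = -25.9478
  x_2 = 0.0 - 0.1*0.0 = 0.0
  y_2 = -1.6217 - 0.1*-25.9478 = 0.973
Step 3: grad_x = 2*5*0.0 = 0.0, grad_y = 2*8*0.973 = 15.5687
  x_3 = 0.0 - 0.1*0.0 = 0.0
  y_3 = 0.973 - 0.1*15.5687 = -0.5838
f(0.0, -0.5838) = 5*0.0^2 + 8*(-0.5838)^2 = 2.7268


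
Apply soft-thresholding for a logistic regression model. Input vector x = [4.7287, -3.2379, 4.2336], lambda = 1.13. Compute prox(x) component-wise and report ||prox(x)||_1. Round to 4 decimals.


Soft-thresholding with lambda = 1.13:
prox(4.7287) = sign(4.7287)*max(|4.7287| - 1.13, 0) = 3.5987
prox(-3.2379) = sign(-3.2379)*max(|-3.2379| - 1.13, 0) = -2.1079
prox(4.2336) = sign(4.2336)*max(|4.2336| - 1.13, 0) = 3.1036
prox(x) = [3.5987, -2.1079, 3.1036]
||prox(x)||_1 = 3.5987 + 2.1079 + 3.1036 = 8.8102


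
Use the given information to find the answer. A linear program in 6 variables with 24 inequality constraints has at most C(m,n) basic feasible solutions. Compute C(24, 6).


Each vertex corresponds to some choice of n active constraints out of m, so the number of vertices is at most C(m, n) = m! / (n!(m-n)!).
m = 24, n = 6
Numerator: 24 * 23 * 22 * 21 * 20 * 19
Denominator: 6! = 720
C(24, 6) = 134596


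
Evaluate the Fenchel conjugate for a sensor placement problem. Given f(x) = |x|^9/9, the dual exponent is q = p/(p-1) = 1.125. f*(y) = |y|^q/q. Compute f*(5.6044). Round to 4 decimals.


The conjugate exponent q satisfies 1/p + 1/q = 1.
p = 9, so q = 9/(9 - 1) = 1.125
|y|^q = 5.6044^1.125 = 6.9518
f*(5.6044) = 6.9518 / 1.125 = 6.1793


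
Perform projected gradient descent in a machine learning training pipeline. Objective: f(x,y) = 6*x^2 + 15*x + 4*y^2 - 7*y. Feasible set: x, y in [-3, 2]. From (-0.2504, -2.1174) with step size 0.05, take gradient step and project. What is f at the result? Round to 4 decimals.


Step 1: Compute gradient at (-0.2504, -2.1174).
grad_x = 2*6*-0.2504 + 15 = 11.9952
grad_y = 2*4*-2.1174 - 7 = -23.9392
Step 2: Gradient step.
x_raw = -0.2504 - 0.05*11.9952 = -0.8502
y_raw = -2.1174 - 0.05*-23.9392 = -0.9204
Step 3: Project onto [-3, 2].
x_proj = clip(-0.8502) = -0.8502
y_proj = clip(-0.9204) = -0.9204
Step 4: Evaluate f.
f(-0.8502, -0.9204) = 1.4162


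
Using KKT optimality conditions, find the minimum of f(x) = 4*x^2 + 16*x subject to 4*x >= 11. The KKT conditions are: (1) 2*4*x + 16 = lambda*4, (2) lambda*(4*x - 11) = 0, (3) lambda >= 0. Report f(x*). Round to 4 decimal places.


Step 1: Try lambda = 0 (constraint inactive).
x_unc = -16/(2*4) = -2.0
Check: 4*-2.0 = -8.0 < 11 -- violated!
Step 2: Constraint must be active: 4*x = 11
x* = 11/4 = 2.75
lambda = (2*4*2.75 + 16)/4 = 9.5
Step 3: Compute optimal value.
f(x*) = 4*2.75^2 + 16*2.75 = 74.25


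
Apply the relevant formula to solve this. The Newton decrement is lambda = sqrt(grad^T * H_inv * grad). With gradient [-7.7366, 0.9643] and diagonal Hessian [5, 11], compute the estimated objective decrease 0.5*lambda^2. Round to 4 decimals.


Step 1: H is diagonal, so H^(-1) * g = [-1.5473, 0.0877].
Step 2: g^T H^(-1) g = sum_i g_i^2 / H_ii
  = (-7.7366)^2/5 + (0.9643)^2/11
  = 11.971 + 0.0845 = 12.0555
Step 3: Objective decrease = 0.5 * g^T H^(-1) g = 6.0278


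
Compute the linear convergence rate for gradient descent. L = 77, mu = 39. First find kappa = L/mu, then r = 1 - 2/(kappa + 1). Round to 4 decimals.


Step 1: Compute the condition number.
kappa = L/mu = 77/39 = 1.9744
Step 2: Compute the convergence rate.
r = 1 - 2/(kappa + 1) = 1 - 2*mu/(L + mu) = (L - mu)/(L + mu) = 38/116 = 0.3276


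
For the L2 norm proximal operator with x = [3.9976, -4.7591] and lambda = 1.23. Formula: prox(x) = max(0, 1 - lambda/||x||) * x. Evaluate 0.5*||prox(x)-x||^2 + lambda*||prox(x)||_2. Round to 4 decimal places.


Step 1: Compute ||x||.
||x|| = 6.2153
Step 2: Compute scaling factor.
scale = max(0, 1 - 1.23/6.2153) = 0.8021
Step 3: prox(x) = [3.2065, -3.8173]
||prox(x)|| = 4.9853
Step 4: Proximal objective.
0.5*||prox-x||^2 = 0.7565
lambda*||prox|| = 6.1319
Total = 6.8884


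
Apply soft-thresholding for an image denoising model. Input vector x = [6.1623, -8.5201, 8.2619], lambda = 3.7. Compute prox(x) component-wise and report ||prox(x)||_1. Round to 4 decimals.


Soft-thresholding with lambda = 3.7:
prox(6.1623) = sign(6.1623)*max(|6.1623| - 3.7, 0) = 2.4623
prox(-8.5201) = sign(-8.5201)*max(|-8.5201| - 3.7, 0) = -4.8201
prox(8.2619) = sign(8.2619)*max(|8.2619| - 3.7, 0) = 4.5619
prox(x) = [2.4623, -4.8201, 4.5619]
||prox(x)||_1 = 2.4623 + 4.8201 + 4.5619 = 11.8443


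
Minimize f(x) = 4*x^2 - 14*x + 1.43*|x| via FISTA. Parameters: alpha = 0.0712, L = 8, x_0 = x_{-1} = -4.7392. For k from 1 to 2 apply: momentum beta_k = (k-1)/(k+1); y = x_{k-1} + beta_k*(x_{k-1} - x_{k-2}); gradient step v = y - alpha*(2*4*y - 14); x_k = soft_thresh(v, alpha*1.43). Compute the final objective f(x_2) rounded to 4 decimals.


FISTA on f(x) = 4*x^2 - 14*x + 1.43*|x|
L = 8, alpha = 0.0712
Iteration 1: beta = 0.0, y = -4.7392 + 0.0*(-4.7392 + 4.7392) = -4.7392
  grad(y) = -51.9136, v = y - alpha*grad = -1.043
  prox(v) = soft_thresh(-1.043, 0.1018) = -0.9411
Iteration 2: beta = 0.3333, y = -0.9411 + 0.3333*(-0.9411 + 4.7392) = 0.3249
  grad(y) = -11.4009, v = y - alpha*grad = 1.1366
  prox(v) = soft_thresh(1.1366, 0.1018) = 1.0348
f(x_2) = 4*1.0348^2 - 14*1.0348 + 1.43*|1.0348| = -8.7243


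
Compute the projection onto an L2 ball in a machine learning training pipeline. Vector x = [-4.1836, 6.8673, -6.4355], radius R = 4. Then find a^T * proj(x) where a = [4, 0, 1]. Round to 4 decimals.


Step 1: Compute ||x|| (intermediates to 6 decimals).
||x|| = sqrt((-4.1836)^2 + 6.8673^2 + (-6.4355)^2) = 10.299416
Step 2: Project.
Since ||x|| > R, scale = R/||x|| = 4/10.299416 = 0.388372, proj(x) = scale * x
proj(x) = [-1.624793, 2.667067, -2.499368]
Step 3: Dot product.
a^T * proj(x) = 4*(-1.624793) + 0*2.667067 + 1*(-2.499368) = -8.9985


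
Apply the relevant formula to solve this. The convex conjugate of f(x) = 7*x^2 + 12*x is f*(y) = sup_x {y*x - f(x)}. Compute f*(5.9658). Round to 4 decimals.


f*(y) = sup_x {y*x - a*x^2 - b*x} = sup_x {(y-b)*x - a*x^2}
FOC: (y - b) - 2a*x = 0 => x* = (y - b)/(2a)
x* = (5.9658 - 12)/(2*7) = -0.431
f*(5.9658) = (y-b)^2/(4a) = (5.9658 - 12)^2/(4*7)
= 36.4116/28 = 1.3004


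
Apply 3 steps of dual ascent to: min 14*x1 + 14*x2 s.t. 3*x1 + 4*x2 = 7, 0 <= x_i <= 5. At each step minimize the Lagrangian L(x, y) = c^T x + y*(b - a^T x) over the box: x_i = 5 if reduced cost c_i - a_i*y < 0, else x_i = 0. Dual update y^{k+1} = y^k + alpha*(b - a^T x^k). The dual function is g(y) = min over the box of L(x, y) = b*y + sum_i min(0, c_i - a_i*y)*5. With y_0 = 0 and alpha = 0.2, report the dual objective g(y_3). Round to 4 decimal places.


Dual ascent for LP: min 14*x1 + 14*x2, 3*x1 + 4*x2 = 7, 0 <= x_i <= 5
Step 1: y^k = 0.0, reduced costs: (14.0, 14.0)
  x^k = (0.0, 0.0), subgradient = b - a^T x = 7.0
  y^{k+1} = 0.0 + 0.2*7.0 = 1.4
Step 2: y^k = 1.4, reduced costs: (9.8, 8.4)
  x^k = (0.0, 0.0), subgradient = b - a^T x = 7.0
  y^{k+1} = 1.4 + 0.2*7.0 = 2.8
Step 3: y^k = 2.8, reduced costs: (5.6, 2.8)
  x^k = (0.0, 0.0), subgradient = b - a^T x = 7.0
  y^{k+1} = 2.8 + 0.2*7.0 = 4.2
Dual objective at y_3 = 4.2: reduced costs (1.4, -2.8), box minimizer x = (0.0, 5.0)
g(y_3) = b*y + (c1 - a1*y)*x1 + (c2 - a2*y)*x2 = 7*4.2 + 1.4*0.0 + (-2.8)*5.0 = 29.4 + 0.0 - 14.0 = 15.4


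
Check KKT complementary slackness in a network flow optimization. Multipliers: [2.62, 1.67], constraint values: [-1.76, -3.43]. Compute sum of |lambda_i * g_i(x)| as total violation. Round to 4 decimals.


KKT complementary slackness check:
lambda_1 * g_1 = 2.62 * -1.76 = -4.6112
lambda_2 * g_2 = 1.67 * -3.43 = -5.7281
Total violation = 4.6112 + 5.7281 = 10.3393


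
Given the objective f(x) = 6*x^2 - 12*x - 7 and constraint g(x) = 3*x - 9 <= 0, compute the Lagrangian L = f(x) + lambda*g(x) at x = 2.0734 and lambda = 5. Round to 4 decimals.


Step 1: Evaluate f(x).
f(2.0734) = 6*2.0734^2 - 12*2.0734 - 7 = -6.0869
Step 2: Evaluate g(x).
g(2.0734) = 3*2.0734 - 9 = -2.7798
Step 3: Compute Lagrangian.
L = -6.0869 + 5*-2.7798 = -19.9859


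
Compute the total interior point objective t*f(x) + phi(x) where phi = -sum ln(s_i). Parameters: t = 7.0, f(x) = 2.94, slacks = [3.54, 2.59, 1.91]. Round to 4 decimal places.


Step 1: Compute log-barrier.
ln values: [1.2641, 0.9517, 0.6471]
phi = -(1.2641 + 0.9517 + 0.6471) = -2.8629
Step 2: Compute augmented objective.
t*f(x) = 7.0*2.94 = 20.58
Total = 20.58 - 2.8629 = 17.7171


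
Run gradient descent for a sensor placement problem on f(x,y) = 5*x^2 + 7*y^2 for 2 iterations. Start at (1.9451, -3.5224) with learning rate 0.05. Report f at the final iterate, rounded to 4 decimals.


Gradient descent on f(x,y) = 5*x^2 + 7*y^2.
Starting point: (1.9451, -3.5224), alpha = 0.05
Step 1: grad_x = 2*5*1.9451 = 19.451, grad_y = 2*7*-3.5224 = -49.3136
  x_1 = 1.9451 - 0.05*19.451 = 0.9726
  y_1 = -3.5224 - 0.05*-49.3136 = -1.0567
Step 2: grad_x = 2*5*0.9726 = 9.7255, grad_y = 2*7*-1.0567 = -14.7941
  x_2 = 0.9726 - 0.05*9.7255 = 0.4863
  y_2 = -1.0567 - 0.05*-14.7941 = -0.317
f(0.4863, -0.317) = 5*0.4863^2 + 7*(-0.317)^2 = 1.8858


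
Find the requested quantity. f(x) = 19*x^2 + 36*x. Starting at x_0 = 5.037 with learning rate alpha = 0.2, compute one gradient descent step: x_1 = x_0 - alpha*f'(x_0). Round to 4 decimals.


We compute the gradient at x_0 and apply the update.
f'(x) = 38*x + 36
f'(5.037) = 38*5.037 + 36 = 227.406
x_1 = 5.037 - 0.2*227.406 = -40.4442


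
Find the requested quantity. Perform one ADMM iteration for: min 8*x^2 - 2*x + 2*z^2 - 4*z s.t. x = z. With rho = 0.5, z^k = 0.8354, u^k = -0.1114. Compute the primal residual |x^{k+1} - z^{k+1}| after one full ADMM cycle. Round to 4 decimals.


ADMM iteration with rho = 0.5, z^k = 0.8354, u^k = -0.1114
Step 1: x-update.
Minimize 8*x^2 - 2*x + (0.5/2)*(x - 0.8354 - 0.1114)^2
FOC: (2*8 + 0.5)*x = 2 + 0.5*(0.8354 + 0.1114)
x^{k+1} = 0.1499
Step 2: z-update.
Minimize 2*z^2 - 4*z + (0.5/2)*(0.1499 - z - 0.1114)^2
FOC: (2*2 + 0.5)*z = 4 + 0.5*(0.1499 - 0.1114)
z^{k+1} = 0.8932
Step 3: u-update.
u^{k+1} = -0.1114 + 0.1499 - 0.8932 = -0.8547
Step 4: Primal residual = |0.1499 - 0.8932| = 0.7433


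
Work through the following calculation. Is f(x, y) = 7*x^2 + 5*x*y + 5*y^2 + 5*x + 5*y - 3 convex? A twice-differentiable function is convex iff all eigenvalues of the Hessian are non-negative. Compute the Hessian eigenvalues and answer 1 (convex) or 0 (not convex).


The Hessian of f(x,y) = 7*x^2 + 5*x*y + 5*y^2 + 5*x + 5*y - 3 is:
H = [[14, 5], [5, 10]]
Trace = 14 + 10 = 24
Determinant = 14*10 - (5)^2 = 115
Discriminant = (24)^2 - 4*115 = 116.0
Eigenvalues: lambda_1 = 6.6148, lambda_2 = 17.3852
The function is convex.

1


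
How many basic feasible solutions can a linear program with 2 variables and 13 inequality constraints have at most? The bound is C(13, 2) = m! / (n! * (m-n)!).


Each vertex corresponds to some choice of n active constraints out of m, so the number of vertices is at most C(m, n) = m! / (n!(m-n)!).
m = 13, n = 2
Numerator: 13 * 12
Denominator: 2! = 2
C(13, 2) = 78


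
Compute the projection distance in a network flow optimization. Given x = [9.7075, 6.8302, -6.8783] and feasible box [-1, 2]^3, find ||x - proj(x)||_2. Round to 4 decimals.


Project each component onto [-1, 2].
clip(9.7075) = 2.0, clip(6.8302) = 2.0, clip(-6.8783) = -1.0
Projection = [2.0, 2.0, -1.0]
Squared diffs: [59.4056, 23.3308, 34.5544]
Distance = sqrt(117.2908) = 10.8301


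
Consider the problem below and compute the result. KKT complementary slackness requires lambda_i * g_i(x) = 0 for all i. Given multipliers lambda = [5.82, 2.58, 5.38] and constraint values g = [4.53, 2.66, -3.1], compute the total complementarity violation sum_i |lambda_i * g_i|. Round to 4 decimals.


KKT complementary slackness check:
lambda_1 * g_1 = 5.82 * 4.53 = 26.3646
lambda_2 * g_2 = 2.58 * 2.66 = 6.8628
lambda_3 * g_3 = 5.38 * -3.1 = -16.678
Total violation = 26.3646 + 6.8628 + 16.678 = 49.9054


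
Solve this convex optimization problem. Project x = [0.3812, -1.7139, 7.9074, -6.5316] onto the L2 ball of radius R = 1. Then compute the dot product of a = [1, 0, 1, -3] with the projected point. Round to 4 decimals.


Step 1: Compute ||x|| (intermediates to 6 decimals).
||x|| = sqrt(0.3812^2 + (-1.7139)^2 + 7.9074^2 + (-6.5316)^2) = 10.405361
Step 2: Project.
Since ||x|| > R, scale = R/||x|| = 1/10.405361 = 0.096104, proj(x) = scale * x
proj(x) = [0.036635, -0.164713, 0.759933, -0.627713]
Step 3: Dot product.
a^T * proj(x) = 1*0.036635 + 0*(-0.164713) + 1*0.759933 - 3*(-0.627713) = 2.6797
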